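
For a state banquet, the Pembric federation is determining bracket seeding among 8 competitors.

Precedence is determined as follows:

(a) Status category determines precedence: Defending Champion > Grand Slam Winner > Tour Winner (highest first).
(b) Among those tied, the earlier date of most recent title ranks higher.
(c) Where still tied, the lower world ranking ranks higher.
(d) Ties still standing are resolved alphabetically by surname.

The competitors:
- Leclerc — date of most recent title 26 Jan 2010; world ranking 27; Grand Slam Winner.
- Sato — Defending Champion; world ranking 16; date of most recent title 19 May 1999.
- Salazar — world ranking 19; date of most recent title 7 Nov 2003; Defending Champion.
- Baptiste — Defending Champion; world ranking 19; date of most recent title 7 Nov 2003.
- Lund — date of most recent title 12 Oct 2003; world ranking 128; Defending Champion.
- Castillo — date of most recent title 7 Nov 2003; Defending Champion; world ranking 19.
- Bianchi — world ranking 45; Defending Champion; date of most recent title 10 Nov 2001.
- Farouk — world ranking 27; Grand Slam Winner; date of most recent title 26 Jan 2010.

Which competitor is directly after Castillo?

Salazar

By status category: Sato, Bianchi, Lund, Baptiste, Castillo and Salazar (Defending Champion); then Farouk and Leclerc (Grand Slam Winner).
Among Sato, Bianchi, Lund, Baptiste, Castillo and Salazar, by date of most recent title (earlier first): Sato (19 May 1999) before Bianchi (10 Nov 2001) before Lund (12 Oct 2003) before Baptiste, Castillo and Salazar (7 Nov 2003).
Baptiste, Castillo and Salazar all have world ranking 19, so the next rule applies.
Among Baptiste, Castillo and Salazar, alphabetically by surname: Baptiste before Castillo before Salazar.
Farouk and Leclerc both have date of most recent title 26 Jan 2010, so the next rule applies.
Farouk and Leclerc both have world ranking 27, so the next rule applies.
Among Farouk and Leclerc, alphabetically by surname: Farouk before Leclerc.
Order: Sato, Bianchi, Lund, Baptiste, Castillo, Salazar, Farouk, Leclerc.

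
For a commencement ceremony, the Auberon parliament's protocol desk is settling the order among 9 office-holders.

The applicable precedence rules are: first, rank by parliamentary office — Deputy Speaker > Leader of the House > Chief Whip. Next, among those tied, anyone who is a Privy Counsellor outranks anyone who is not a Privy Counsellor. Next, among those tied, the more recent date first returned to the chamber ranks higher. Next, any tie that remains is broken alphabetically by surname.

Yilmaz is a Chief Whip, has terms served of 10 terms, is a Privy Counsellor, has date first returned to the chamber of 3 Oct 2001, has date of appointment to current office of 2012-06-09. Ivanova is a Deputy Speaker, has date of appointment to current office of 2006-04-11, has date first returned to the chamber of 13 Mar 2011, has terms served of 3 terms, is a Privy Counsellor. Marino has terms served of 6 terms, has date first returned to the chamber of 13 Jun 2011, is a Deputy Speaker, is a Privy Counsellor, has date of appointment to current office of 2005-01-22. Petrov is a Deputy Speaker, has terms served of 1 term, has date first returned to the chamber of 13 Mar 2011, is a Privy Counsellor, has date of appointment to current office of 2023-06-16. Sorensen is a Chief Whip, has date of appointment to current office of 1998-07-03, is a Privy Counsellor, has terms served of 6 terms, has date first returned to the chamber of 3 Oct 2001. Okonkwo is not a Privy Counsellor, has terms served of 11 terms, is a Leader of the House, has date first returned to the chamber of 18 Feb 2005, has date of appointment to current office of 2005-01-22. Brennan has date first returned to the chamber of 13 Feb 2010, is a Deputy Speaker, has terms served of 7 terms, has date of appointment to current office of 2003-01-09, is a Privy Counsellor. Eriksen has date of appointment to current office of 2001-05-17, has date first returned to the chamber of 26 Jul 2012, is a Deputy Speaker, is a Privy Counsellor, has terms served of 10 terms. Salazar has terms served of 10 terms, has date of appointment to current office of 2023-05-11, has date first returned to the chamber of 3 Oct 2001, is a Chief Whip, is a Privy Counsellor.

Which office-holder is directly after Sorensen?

Yilmaz

By parliamentary office: Eriksen, Marino, Ivanova, Petrov and Brennan (Deputy Speaker); then Okonkwo (Leader of the House); then Salazar, Sorensen and Yilmaz (Chief Whip).
Eriksen, Marino, Ivanova, Petrov and Brennan are each a Privy Counsellor, so the next rule applies.
Among Eriksen, Marino, Ivanova, Petrov and Brennan, by date first returned to the chamber (later first): Eriksen (26 Jul 2012) before Marino (13 Jun 2011) before Ivanova and Petrov (13 Mar 2011) before Brennan (13 Feb 2010).
Among Ivanova and Petrov, alphabetically by surname: Ivanova before Petrov.
Salazar, Sorensen and Yilmaz are each a Privy Counsellor, so the next rule applies.
Salazar, Sorensen and Yilmaz all have date first returned to the chamber 3 Oct 2001, so the next rule applies.
Among Salazar, Sorensen and Yilmaz, alphabetically by surname: Salazar before Sorensen before Yilmaz.
Order: Eriksen, Marino, Ivanova, Petrov, Brennan, Okonkwo, Salazar, Sorensen, Yilmaz.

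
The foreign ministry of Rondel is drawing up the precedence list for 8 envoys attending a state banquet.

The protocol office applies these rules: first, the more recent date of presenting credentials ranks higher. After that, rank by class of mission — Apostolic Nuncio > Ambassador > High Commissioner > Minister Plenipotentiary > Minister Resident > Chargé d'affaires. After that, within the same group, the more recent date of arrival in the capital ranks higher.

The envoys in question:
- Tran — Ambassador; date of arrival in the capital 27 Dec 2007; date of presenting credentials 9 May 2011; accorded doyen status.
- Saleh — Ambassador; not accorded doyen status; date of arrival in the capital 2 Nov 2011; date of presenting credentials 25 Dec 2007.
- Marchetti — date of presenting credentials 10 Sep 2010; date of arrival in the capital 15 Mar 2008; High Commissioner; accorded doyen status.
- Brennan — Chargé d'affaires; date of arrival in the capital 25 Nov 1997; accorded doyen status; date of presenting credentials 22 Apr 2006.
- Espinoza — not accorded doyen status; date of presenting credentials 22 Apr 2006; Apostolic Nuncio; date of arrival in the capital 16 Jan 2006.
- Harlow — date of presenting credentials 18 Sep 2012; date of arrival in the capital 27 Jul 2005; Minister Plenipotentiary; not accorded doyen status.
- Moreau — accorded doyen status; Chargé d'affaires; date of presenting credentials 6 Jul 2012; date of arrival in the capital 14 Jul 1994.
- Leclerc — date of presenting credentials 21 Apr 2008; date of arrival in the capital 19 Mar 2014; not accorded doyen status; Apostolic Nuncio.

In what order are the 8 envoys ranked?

By date of presenting credentials (later first): Harlow (18 Sep 2012); then Moreau (6 Jul 2012); then Tran (9 May 2011); then Marchetti (10 Sep 2010); then Leclerc (21 Apr 2008); then Saleh (25 Dec 2007); then Espinoza and Brennan (both 22 Apr 2006).
Among Espinoza and Brennan, by class of mission: Espinoza (Apostolic Nuncio) before Brennan (Chargé d'affaires).
Full order: Harlow, Moreau, Tran, Marchetti, Leclerc, Saleh, Espinoza, Brennan.

Harlow, Moreau, Tran, Marchetti, Leclerc, Saleh, Espinoza, Brennan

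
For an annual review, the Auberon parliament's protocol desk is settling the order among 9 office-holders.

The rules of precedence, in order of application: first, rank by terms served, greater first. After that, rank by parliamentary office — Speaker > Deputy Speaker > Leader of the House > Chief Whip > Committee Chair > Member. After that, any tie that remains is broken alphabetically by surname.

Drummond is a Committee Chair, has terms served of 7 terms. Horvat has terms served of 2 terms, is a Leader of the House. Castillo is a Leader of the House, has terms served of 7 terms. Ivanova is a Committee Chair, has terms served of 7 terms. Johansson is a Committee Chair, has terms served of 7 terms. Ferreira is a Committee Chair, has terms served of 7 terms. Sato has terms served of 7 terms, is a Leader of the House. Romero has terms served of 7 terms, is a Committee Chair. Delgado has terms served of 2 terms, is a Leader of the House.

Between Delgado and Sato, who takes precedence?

By terms served (higher first): Castillo, Sato, Drummond, Ferreira, Ivanova, Johansson and Romero (each 7 terms); then Delgado and Horvat (both 2 terms).
Among Castillo, Sato, Drummond, Ferreira, Ivanova, Johansson and Romero, by parliamentary office: Castillo and Sato (Leader of the House) before Drummond, Ferreira, Ivanova, Johansson and Romero (Committee Chair).
Among Castillo and Sato, alphabetically by surname: Castillo before Sato.
Among Drummond, Ferreira, Ivanova, Johansson and Romero, alphabetically by surname: Drummond before Ferreira before Ivanova before Johansson before Romero.
Delgado and Horvat are each Leader of the House, so the next rule applies.
Among Delgado and Horvat, alphabetically by surname: Delgado before Horvat.
So Sato takes precedence.

Sato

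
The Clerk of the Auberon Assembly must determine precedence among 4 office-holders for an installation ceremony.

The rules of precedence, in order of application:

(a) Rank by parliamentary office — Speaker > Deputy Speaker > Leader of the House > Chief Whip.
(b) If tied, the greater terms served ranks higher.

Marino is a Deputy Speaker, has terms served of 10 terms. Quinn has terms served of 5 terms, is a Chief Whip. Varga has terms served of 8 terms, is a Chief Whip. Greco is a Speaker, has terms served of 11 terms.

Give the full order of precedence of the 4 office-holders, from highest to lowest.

Greco, Marino, Varga, Quinn

By parliamentary office: Greco (Speaker); then Marino (Deputy Speaker); then Varga and Quinn (Chief Whip).
Among Varga and Quinn, by terms served (higher first): Varga (8 terms) before Quinn (5 terms).
Full order: Greco, Marino, Varga, Quinn.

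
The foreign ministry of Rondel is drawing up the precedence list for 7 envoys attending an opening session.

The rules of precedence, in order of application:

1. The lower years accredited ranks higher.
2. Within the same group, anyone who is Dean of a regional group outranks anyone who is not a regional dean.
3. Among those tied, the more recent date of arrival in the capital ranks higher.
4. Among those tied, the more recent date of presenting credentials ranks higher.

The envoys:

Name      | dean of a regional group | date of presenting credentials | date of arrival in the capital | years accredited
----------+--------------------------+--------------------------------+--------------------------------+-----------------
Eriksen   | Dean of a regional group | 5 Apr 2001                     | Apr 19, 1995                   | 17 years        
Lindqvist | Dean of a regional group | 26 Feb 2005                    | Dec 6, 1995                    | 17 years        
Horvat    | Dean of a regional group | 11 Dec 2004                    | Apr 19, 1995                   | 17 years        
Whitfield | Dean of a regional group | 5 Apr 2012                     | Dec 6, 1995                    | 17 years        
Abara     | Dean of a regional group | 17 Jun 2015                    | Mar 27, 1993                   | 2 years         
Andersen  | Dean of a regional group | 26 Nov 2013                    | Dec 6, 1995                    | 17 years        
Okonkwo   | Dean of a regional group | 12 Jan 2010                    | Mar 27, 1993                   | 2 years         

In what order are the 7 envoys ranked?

Abara, Okonkwo, Andersen, Whitfield, Lindqvist, Horvat, Eriksen

By years accredited (lower first): Abara and Okonkwo (both 2 years); then Andersen, Whitfield, Lindqvist, Horvat and Eriksen (each 17 years).
Abara and Okonkwo are each Dean of a regional group, so the next rule applies.
Abara and Okonkwo both have date of arrival in the capital Mar 27, 1993, so the next rule applies.
Among Abara and Okonkwo, by date of presenting credentials (later first): Abara (17 Jun 2015) before Okonkwo (12 Jan 2010).
Andersen, Whitfield, Lindqvist, Horvat and Eriksen are each Dean of a regional group, so the next rule applies.
Among Andersen, Whitfield, Lindqvist, Horvat and Eriksen, by date of arrival in the capital (later first): Andersen, Whitfield and Lindqvist (Dec 6, 1995) before Horvat and Eriksen (Apr 19, 1995).
Among Andersen, Whitfield and Lindqvist, by date of presenting credentials (later first): Andersen (26 Nov 2013) before Whitfield (5 Apr 2012) before Lindqvist (26 Feb 2005).
Among Horvat and Eriksen, by date of presenting credentials (later first): Horvat (11 Dec 2004) before Eriksen (5 Apr 2001).
Full order: Abara, Okonkwo, Andersen, Whitfield, Lindqvist, Horvat, Eriksen.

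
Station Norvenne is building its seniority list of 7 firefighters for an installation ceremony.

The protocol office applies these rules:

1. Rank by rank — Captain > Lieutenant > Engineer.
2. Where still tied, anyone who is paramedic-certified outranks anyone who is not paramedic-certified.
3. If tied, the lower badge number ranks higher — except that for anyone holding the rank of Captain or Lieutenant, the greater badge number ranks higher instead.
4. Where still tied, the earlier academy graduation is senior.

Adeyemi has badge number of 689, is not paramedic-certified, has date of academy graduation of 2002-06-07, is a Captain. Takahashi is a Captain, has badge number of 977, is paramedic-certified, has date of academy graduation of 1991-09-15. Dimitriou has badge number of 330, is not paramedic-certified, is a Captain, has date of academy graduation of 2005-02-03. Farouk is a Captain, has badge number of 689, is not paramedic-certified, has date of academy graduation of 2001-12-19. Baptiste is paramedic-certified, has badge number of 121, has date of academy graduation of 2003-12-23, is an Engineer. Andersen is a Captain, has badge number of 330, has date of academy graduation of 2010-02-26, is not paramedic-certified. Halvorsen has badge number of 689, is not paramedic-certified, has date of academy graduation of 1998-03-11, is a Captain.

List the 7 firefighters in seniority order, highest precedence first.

By rank: Takahashi, Halvorsen, Farouk, Adeyemi, Dimitriou and Andersen (Captain); then Baptiste (Engineer).
Among Takahashi, Halvorsen, Farouk, Adeyemi, Dimitriou and Andersen, paramedic-certified before not paramedic-certified: Takahashi (paramedic-certified) before Halvorsen, Farouk, Adeyemi, Dimitriou and Andersen (not paramedic-certified).
Among Halvorsen, Farouk, Adeyemi, Dimitriou and Andersen, by badge number (higher first) (reversed rule for this group): Halvorsen, Farouk and Adeyemi (689) before Dimitriou and Andersen (330).
Among Halvorsen, Farouk and Adeyemi, by date of academy graduation (earlier first): Halvorsen (1998-03-11) before Farouk (2001-12-19) before Adeyemi (2002-06-07).
Among Dimitriou and Andersen, by date of academy graduation (earlier first): Dimitriou (2005-02-03) before Andersen (2010-02-26).
Full order: Takahashi, Halvorsen, Farouk, Adeyemi, Dimitriou, Andersen, Baptiste.

Takahashi, Halvorsen, Farouk, Adeyemi, Dimitriou, Andersen, Baptiste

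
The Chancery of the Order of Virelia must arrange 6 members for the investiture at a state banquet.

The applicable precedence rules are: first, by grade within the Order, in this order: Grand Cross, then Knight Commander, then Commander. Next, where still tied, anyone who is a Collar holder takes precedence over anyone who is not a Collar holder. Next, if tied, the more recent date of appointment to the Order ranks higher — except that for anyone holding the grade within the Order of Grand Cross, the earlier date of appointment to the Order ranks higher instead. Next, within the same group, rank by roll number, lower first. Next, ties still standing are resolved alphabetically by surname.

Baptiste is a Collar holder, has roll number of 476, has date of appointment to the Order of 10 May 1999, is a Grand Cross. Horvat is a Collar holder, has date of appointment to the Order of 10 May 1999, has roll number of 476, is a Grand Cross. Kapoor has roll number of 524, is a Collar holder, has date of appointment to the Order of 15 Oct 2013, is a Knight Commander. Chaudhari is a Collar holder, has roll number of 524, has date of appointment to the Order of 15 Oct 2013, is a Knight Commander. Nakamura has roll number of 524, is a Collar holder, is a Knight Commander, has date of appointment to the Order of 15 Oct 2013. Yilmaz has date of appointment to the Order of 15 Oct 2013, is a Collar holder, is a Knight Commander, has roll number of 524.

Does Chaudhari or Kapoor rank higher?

By grade within the Order: Baptiste and Horvat (Grand Cross); then Chaudhari, Kapoor, Nakamura and Yilmaz (Knight Commander).
Baptiste and Horvat are each a Collar holder, so the next rule applies.
Baptiste and Horvat both have date of appointment to the Order 10 May 1999, so the next rule applies.
Baptiste and Horvat both have roll number 476, so the next rule applies.
Among Baptiste and Horvat, alphabetically by surname: Baptiste before Horvat.
Chaudhari, Kapoor, Nakamura and Yilmaz are each a Collar holder, so the next rule applies.
Chaudhari, Kapoor, Nakamura and Yilmaz all have date of appointment to the Order 15 Oct 2013, so the next rule applies.
Chaudhari, Kapoor, Nakamura and Yilmaz all have roll number 524, so the next rule applies.
Among Chaudhari, Kapoor, Nakamura and Yilmaz, alphabetically by surname: Chaudhari before Kapoor before Nakamura before Yilmaz.
So Chaudhari takes precedence.

Chaudhari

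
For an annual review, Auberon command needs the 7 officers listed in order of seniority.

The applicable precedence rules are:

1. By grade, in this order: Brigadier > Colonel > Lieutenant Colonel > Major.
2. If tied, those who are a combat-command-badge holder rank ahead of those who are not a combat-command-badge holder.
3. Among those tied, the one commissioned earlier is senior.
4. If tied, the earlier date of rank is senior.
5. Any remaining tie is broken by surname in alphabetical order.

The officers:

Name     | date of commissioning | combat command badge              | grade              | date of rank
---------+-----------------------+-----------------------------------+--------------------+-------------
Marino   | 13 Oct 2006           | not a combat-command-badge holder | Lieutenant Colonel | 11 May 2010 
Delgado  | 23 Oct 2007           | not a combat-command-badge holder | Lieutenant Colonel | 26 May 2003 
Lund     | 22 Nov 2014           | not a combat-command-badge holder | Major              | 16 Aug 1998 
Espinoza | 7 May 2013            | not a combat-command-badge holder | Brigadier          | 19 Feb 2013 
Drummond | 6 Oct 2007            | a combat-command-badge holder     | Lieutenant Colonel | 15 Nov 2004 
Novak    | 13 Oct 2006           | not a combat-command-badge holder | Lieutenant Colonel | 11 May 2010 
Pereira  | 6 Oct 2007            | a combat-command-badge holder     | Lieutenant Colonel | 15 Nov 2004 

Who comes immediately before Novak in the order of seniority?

By grade: Espinoza (Brigadier); then Drummond, Pereira, Marino, Novak and Delgado (Lieutenant Colonel); then Lund (Major).
Among Drummond, Pereira, Marino, Novak and Delgado, a combat-command-badge holder before not a combat-command-badge holder: Drummond and Pereira (a combat-command-badge holder) before Marino, Novak and Delgado (not a combat-command-badge holder).
Drummond and Pereira both have date of commissioning 6 Oct 2007, so the next rule applies.
Drummond and Pereira both have date of rank 15 Nov 2004, so the next rule applies.
Among Drummond and Pereira, alphabetically by surname: Drummond before Pereira.
Among Marino, Novak and Delgado, by date of commissioning (earlier first): Marino and Novak (13 Oct 2006) before Delgado (23 Oct 2007).
Marino and Novak both have date of rank 11 May 2010, so the next rule applies.
Among Marino and Novak, alphabetically by surname: Marino before Novak.
Order: Espinoza, Drummond, Pereira, Marino, Novak, Delgado, Lund.

Marino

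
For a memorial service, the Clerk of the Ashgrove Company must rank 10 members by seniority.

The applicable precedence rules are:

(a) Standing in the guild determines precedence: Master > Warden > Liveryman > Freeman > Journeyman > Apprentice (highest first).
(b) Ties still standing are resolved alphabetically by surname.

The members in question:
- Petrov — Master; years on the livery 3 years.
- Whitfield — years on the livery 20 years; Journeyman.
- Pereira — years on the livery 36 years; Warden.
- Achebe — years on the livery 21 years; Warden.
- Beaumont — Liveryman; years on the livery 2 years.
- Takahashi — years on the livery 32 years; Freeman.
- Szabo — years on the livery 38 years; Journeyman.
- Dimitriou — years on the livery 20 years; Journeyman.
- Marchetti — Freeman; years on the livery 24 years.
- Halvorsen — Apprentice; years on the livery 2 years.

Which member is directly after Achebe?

Pereira

By standing in the guild: Petrov (Master); then Achebe and Pereira (Warden); then Beaumont (Liveryman); then Marchetti and Takahashi (Freeman); then Dimitriou, Szabo and Whitfield (Journeyman); then Halvorsen (Apprentice).
Among Achebe and Pereira, alphabetically by surname: Achebe before Pereira.
Among Marchetti and Takahashi, alphabetically by surname: Marchetti before Takahashi.
Among Dimitriou, Szabo and Whitfield, alphabetically by surname: Dimitriou before Szabo before Whitfield.
Order: Petrov, Achebe, Pereira, Beaumont, Marchetti, Takahashi, Dimitriou, Szabo, Whitfield, Halvorsen.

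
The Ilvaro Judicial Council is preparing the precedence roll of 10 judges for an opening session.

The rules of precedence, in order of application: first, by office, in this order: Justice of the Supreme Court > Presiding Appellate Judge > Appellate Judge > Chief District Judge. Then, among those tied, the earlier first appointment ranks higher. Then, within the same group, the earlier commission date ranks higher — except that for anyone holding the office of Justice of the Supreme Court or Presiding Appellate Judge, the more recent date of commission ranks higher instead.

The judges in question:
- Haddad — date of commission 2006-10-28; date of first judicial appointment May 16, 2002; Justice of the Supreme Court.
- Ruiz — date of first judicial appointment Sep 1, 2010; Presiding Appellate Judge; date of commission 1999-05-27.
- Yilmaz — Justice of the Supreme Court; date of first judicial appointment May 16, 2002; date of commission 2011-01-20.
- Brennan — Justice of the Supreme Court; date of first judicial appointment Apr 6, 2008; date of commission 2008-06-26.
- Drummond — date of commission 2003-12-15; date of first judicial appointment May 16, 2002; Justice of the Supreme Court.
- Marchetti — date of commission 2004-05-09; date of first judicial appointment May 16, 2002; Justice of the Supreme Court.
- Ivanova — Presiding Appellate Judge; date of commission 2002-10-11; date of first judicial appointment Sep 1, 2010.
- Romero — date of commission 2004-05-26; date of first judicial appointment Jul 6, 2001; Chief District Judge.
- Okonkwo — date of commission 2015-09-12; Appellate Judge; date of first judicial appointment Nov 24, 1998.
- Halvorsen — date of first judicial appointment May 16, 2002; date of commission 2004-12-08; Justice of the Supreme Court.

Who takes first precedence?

Yilmaz

By office: Yilmaz, Haddad, Halvorsen, Marchetti, Drummond and Brennan (Justice of the Supreme Court); then Ivanova and Ruiz (Presiding Appellate Judge); then Okonkwo (Appellate Judge); then Romero (Chief District Judge).
Among Yilmaz, Haddad, Halvorsen, Marchetti, Drummond and Brennan, by date of first judicial appointment (earlier first): Yilmaz, Haddad, Halvorsen, Marchetti and Drummond (May 16, 2002) before Brennan (Apr 6, 2008).
Among Yilmaz, Haddad, Halvorsen, Marchetti and Drummond, by date of commission (later first) (reversed rule for this group): Yilmaz (2011-01-20) before Haddad (2006-10-28) before Halvorsen (2004-12-08) before Marchetti (2004-05-09) before Drummond (2003-12-15).
Ivanova and Ruiz both have date of first judicial appointment Sep 1, 2010, so the next rule applies.
Among Ivanova and Ruiz, by date of commission (later first) (reversed rule for this group): Ivanova (2002-10-11) before Ruiz (1999-05-27).
Order: Yilmaz, Haddad, Halvorsen, Marchetti, Drummond, Brennan, Ivanova, Ruiz, Okonkwo, Romero.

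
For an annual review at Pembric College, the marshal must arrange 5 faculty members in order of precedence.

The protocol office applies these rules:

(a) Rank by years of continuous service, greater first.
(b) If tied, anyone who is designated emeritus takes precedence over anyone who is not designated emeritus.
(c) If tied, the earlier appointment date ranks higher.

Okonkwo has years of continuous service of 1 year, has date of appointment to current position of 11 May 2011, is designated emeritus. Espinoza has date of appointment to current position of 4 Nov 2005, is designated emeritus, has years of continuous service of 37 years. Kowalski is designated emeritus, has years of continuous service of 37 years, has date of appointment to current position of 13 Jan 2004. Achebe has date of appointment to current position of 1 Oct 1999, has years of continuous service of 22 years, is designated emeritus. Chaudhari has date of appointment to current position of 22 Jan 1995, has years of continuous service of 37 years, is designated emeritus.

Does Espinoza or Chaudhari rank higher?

By years of continuous service (higher first): Chaudhari, Kowalski and Espinoza (each 37 years); then Achebe (22 years); then Okonkwo (1 year).
Chaudhari, Kowalski and Espinoza are each designated emeritus, so the next rule applies.
Among Chaudhari, Kowalski and Espinoza, by date of appointment to current position (earlier first): Chaudhari (22 Jan 1995) before Kowalski (13 Jan 2004) before Espinoza (4 Nov 2005).
So Chaudhari takes precedence.

Chaudhari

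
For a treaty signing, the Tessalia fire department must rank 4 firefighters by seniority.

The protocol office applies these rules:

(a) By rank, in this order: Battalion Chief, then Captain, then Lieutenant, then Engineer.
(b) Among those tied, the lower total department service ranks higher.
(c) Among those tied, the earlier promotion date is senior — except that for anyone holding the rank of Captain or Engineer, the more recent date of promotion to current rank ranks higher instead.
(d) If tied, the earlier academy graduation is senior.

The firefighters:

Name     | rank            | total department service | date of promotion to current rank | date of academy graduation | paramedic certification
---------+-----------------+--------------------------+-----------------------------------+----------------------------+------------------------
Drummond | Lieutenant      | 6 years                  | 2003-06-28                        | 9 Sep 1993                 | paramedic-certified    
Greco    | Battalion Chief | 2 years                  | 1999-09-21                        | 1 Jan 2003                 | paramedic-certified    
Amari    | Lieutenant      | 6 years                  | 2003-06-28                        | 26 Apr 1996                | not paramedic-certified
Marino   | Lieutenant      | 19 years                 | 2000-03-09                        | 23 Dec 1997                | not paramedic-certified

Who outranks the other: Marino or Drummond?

Drummond

By rank: Greco (Battalion Chief); then Drummond, Amari and Marino (Lieutenant).
Among Drummond, Amari and Marino, by total department service (lower first): Drummond and Amari (6 years) before Marino (19 years).
Drummond and Amari both have date of promotion to current rank 2003-06-28, so the next rule applies.
Among Drummond and Amari, by date of academy graduation (earlier first): Drummond (9 Sep 1993) before Amari (26 Apr 1996).
So Drummond takes precedence.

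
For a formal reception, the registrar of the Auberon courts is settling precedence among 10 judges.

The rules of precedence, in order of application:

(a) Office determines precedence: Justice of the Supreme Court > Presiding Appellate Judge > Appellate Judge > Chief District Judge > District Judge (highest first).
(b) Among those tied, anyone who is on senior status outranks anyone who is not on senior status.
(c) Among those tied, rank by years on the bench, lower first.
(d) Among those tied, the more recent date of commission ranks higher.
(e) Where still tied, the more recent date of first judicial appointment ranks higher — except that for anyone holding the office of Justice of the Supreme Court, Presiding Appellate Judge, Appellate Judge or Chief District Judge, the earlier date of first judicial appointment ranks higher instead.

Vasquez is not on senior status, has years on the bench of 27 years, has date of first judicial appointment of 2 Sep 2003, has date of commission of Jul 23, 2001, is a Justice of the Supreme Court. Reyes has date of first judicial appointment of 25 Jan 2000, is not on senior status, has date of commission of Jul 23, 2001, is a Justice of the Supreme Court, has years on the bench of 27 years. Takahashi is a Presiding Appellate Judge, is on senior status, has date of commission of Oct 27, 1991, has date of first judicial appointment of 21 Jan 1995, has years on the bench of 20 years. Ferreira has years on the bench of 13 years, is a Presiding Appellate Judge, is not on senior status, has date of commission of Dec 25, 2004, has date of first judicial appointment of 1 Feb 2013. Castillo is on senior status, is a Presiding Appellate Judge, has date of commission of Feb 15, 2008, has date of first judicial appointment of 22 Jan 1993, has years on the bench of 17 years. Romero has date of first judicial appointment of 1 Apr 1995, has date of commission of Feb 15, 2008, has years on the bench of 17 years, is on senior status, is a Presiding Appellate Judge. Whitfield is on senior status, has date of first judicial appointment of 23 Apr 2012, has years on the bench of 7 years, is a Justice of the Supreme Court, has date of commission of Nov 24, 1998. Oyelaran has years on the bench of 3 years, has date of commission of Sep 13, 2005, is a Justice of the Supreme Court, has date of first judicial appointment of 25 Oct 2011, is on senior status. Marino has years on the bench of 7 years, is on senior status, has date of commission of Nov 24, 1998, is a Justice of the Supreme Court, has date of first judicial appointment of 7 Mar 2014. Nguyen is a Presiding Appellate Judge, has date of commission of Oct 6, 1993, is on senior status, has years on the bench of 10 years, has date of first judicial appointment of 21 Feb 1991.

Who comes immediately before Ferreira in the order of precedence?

By office: Oyelaran, Whitfield, Marino, Reyes and Vasquez (Justice of the Supreme Court); then Nguyen, Castillo, Romero, Takahashi and Ferreira (Presiding Appellate Judge).
Among Oyelaran, Whitfield, Marino, Reyes and Vasquez, on senior status before not on senior status: Oyelaran, Whitfield and Marino (on senior status) before Reyes and Vasquez (not on senior status).
Among Oyelaran, Whitfield and Marino, by years on the bench (lower first): Oyelaran (3 years) before Whitfield and Marino (7 years).
Whitfield and Marino both have date of commission Nov 24, 1998, so the next rule applies.
Among Whitfield and Marino, by date of first judicial appointment (earlier first) (reversed rule for this group): Whitfield (23 Apr 2012) before Marino (7 Mar 2014).
Reyes and Vasquez both have years on the bench 27 years, so the next rule applies.
Reyes and Vasquez both have date of commission Jul 23, 2001, so the next rule applies.
Among Reyes and Vasquez, by date of first judicial appointment (earlier first) (reversed rule for this group): Reyes (25 Jan 2000) before Vasquez (2 Sep 2003).
Among Nguyen, Castillo, Romero, Takahashi and Ferreira, on senior status before not on senior status: Nguyen, Castillo, Romero and Takahashi (on senior status) before Ferreira (not on senior status).
Among Nguyen, Castillo, Romero and Takahashi, by years on the bench (lower first): Nguyen (10 years) before Castillo and Romero (17 years) before Takahashi (20 years).
Castillo and Romero both have date of commission Feb 15, 2008, so the next rule applies.
Among Castillo and Romero, by date of first judicial appointment (earlier first) (reversed rule for this group): Castillo (22 Jan 1993) before Romero (1 Apr 1995).
Order: Oyelaran, Whitfield, Marino, Reyes, Vasquez, Nguyen, Castillo, Romero, Takahashi, Ferreira.

Takahashi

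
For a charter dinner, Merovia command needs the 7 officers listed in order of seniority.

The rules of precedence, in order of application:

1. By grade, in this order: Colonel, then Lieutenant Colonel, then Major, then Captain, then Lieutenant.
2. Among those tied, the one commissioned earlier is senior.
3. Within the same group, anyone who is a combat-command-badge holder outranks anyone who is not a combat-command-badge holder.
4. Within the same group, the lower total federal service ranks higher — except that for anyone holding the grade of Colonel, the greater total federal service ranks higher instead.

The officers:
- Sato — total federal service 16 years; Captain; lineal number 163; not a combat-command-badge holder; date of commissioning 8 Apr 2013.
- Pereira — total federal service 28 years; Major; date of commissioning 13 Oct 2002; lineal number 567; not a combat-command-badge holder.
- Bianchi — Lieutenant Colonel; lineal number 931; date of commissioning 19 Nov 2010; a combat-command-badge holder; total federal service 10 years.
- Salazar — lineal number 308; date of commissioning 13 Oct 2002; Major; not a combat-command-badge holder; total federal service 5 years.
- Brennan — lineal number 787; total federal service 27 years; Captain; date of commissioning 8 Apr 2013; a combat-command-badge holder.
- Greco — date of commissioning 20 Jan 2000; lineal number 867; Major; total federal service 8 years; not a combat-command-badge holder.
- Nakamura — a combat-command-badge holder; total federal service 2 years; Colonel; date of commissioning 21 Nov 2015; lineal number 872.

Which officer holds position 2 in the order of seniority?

By grade: Nakamura (Colonel); then Bianchi (Lieutenant Colonel); then Greco, Salazar and Pereira (Major); then Brennan and Sato (Captain).
Among Greco, Salazar and Pereira, by date of commissioning (earlier first): Greco (20 Jan 2000) before Salazar and Pereira (13 Oct 2002).
Salazar and Pereira are each not a combat-command-badge holder, so the next rule applies.
Among Salazar and Pereira, by total federal service (lower first): Salazar (5 years) before Pereira (28 years).
Brennan and Sato both have date of commissioning 8 Apr 2013, so the next rule applies.
Among Brennan and Sato, a combat-command-badge holder before not a combat-command-badge holder: Brennan (a combat-command-badge holder) before Sato (not a combat-command-badge holder).
Order: Nakamura, Bianchi, Greco, Salazar, Pereira, Brennan, Sato.

Bianchi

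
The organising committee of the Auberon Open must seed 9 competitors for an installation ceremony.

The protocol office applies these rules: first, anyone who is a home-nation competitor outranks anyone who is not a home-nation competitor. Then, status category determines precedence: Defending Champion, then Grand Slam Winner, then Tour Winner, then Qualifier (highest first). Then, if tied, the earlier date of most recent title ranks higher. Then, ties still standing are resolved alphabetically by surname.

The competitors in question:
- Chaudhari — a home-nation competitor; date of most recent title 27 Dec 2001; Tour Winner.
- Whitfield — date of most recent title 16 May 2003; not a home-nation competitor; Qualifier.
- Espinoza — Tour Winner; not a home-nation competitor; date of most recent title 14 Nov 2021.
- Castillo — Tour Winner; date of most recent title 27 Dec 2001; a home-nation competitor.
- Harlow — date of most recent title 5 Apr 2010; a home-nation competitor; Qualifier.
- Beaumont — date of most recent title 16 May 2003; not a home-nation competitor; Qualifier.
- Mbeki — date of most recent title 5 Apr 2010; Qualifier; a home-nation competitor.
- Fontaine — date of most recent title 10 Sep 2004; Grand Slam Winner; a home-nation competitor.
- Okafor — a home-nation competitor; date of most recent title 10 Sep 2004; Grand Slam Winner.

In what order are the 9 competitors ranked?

Fontaine, Okafor, Castillo, Chaudhari, Harlow, Mbeki, Espinoza, Beaumont, Whitfield

By the first rule: Fontaine, Okafor, Castillo, Chaudhari, Harlow and Mbeki (each a home-nation competitor); then Espinoza, Beaumont and Whitfield (each not a home-nation competitor).
Among Fontaine, Okafor, Castillo, Chaudhari, Harlow and Mbeki, by status category: Fontaine and Okafor (Grand Slam Winner) before Castillo and Chaudhari (Tour Winner) before Harlow and Mbeki (Qualifier).
Fontaine and Okafor both have date of most recent title 10 Sep 2004, so the next rule applies.
Among Fontaine and Okafor, alphabetically by surname: Fontaine before Okafor.
Castillo and Chaudhari both have date of most recent title 27 Dec 2001, so the next rule applies.
Among Castillo and Chaudhari, alphabetically by surname: Castillo before Chaudhari.
Harlow and Mbeki both have date of most recent title 5 Apr 2010, so the next rule applies.
Among Harlow and Mbeki, alphabetically by surname: Harlow before Mbeki.
Among Espinoza, Beaumont and Whitfield, by status category: Espinoza (Tour Winner) before Beaumont and Whitfield (Qualifier).
Beaumont and Whitfield both have date of most recent title 16 May 2003, so the next rule applies.
Among Beaumont and Whitfield, alphabetically by surname: Beaumont before Whitfield.
Full order: Fontaine, Okafor, Castillo, Chaudhari, Harlow, Mbeki, Espinoza, Beaumont, Whitfield.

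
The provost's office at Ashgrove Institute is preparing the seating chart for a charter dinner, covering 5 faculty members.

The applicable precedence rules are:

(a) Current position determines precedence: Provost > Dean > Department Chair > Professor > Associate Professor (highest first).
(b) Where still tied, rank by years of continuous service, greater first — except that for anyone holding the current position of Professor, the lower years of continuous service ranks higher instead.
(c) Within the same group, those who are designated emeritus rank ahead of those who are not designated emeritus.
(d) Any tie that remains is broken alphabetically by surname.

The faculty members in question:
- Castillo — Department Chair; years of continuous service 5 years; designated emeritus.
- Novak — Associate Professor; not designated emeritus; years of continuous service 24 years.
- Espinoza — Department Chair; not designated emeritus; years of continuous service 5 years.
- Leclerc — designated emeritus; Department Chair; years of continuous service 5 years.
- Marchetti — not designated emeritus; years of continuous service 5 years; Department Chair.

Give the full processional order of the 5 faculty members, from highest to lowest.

Castillo, Leclerc, Espinoza, Marchetti, Novak

By current position: Castillo, Leclerc, Espinoza and Marchetti (Department Chair); then Novak (Associate Professor).
Castillo, Leclerc, Espinoza and Marchetti all have years of continuous service 5 years, so the next rule applies.
Among Castillo, Leclerc, Espinoza and Marchetti, designated emeritus before not designated emeritus: Castillo and Leclerc (designated emeritus) before Espinoza and Marchetti (not designated emeritus).
Among Castillo and Leclerc, alphabetically by surname: Castillo before Leclerc.
Among Espinoza and Marchetti, alphabetically by surname: Espinoza before Marchetti.
Full order: Castillo, Leclerc, Espinoza, Marchetti, Novak.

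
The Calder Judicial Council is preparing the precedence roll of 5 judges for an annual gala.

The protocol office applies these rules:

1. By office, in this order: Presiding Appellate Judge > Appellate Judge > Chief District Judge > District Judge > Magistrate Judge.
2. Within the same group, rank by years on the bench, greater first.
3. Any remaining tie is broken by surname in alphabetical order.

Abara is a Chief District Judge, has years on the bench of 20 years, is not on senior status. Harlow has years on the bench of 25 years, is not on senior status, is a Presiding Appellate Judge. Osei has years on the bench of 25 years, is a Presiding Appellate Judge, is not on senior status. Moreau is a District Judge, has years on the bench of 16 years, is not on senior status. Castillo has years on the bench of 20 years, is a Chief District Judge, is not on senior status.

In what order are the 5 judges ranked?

By office: Harlow and Osei (Presiding Appellate Judge); then Abara and Castillo (Chief District Judge); then Moreau (District Judge).
Harlow and Osei both have years on the bench 25 years, so the next rule applies.
Among Harlow and Osei, alphabetically by surname: Harlow before Osei.
Abara and Castillo both have years on the bench 20 years, so the next rule applies.
Among Abara and Castillo, alphabetically by surname: Abara before Castillo.
Full order: Harlow, Osei, Abara, Castillo, Moreau.

Harlow, Osei, Abara, Castillo, Moreau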